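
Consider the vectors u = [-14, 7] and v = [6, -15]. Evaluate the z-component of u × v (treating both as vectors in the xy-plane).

168

(-14)·(-15) - 7·6 = 210 - 42 = 168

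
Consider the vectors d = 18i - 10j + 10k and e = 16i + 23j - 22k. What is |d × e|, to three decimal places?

799.195

i: (-10)·(-22) - 10·23 = 220 - 230 = -10
j: 10·16 - 18·(-22) = 160 - (-396) = 556
k: 18·23 - (-10)·16 = 414 - (-160) = 574
d × e = (-10, 556, 574)
|d × e| = √((-10)² + 556² + 574²) = √638712 ≈ 799.1946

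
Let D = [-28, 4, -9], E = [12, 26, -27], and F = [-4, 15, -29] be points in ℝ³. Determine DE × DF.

(-242, 368, -88)

DE = (40, 22, -18)
DF = (24, 11, -20)
i: 22·(-20) - (-18)·11 = -440 - (-198) = -242
j: (-18)·24 - 40·(-20) = -432 - (-800) = 368
k: 40·11 - 22·24 = 440 - 528 = -88
DE × DF = (-242, 368, -88)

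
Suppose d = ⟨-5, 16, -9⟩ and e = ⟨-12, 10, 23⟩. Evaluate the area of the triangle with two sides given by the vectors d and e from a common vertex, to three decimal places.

264.413

i: 16·23 - (-9)·10 = 368 - (-90) = 458
j: (-9)·(-12) - (-5)·23 = 108 - (-115) = 223
k: (-5)·10 - 16·(-12) = -50 - (-192) = 142
d × e = (458, 223, 142)
|d × e| = √(458² + 223² + 142²) = √279657 ≈ 528.8261
area = ½ · 528.8261 ≈ 264.413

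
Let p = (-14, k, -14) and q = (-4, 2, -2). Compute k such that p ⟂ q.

p · q = (-14)·(-4) + k·2 + (-14)·(-2) = 84 + 2k
Set equal to 0: 2k = -84, so k = -42.

-42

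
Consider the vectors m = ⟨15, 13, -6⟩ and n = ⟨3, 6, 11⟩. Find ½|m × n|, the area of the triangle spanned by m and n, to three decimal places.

130.510

i: 13·11 - (-6)·6 = 143 - (-36) = 179
j: (-6)·3 - 15·11 = -18 - 165 = -183
k: 15·6 - 13·3 = 90 - 39 = 51
m × n = (179, -183, 51)
|m × n| = √(179² + (-183)² + 51²) = √68131 ≈ 261.0192
area = ½ · 261.0192 ≈ 130.510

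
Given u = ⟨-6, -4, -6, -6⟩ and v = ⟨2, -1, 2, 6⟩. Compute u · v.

-56

u · v = (-6)·2 + (-4)·(-1) + (-6)·2 + (-6)·6 = -12 + 4 - 12 - 36 = -56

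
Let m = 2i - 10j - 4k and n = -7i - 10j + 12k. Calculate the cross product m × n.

(-160, 4, -90)

i: (-10)·12 - (-4)·(-10) = -120 - 40 = -160
j: (-4)·(-7) - 2·12 = 28 - 24 = 4
k: 2·(-10) - (-10)·(-7) = -20 - 70 = -90
m × n = (-160, 4, -90)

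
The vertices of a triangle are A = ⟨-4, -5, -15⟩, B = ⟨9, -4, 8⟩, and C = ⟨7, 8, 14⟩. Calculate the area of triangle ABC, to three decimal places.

168.256

AB = (13, 1, 23),  AC = (11, 13, 29)
i: 1·29 - 23·13 = 29 - 299 = -270
j: 23·11 - 13·29 = 253 - 377 = -124
k: 13·13 - 1·11 = 169 - 11 = 158
AB × AC = (-270, -124, 158)
|AB × AC| = √113240 ≈ 336.5115
area = ½ · 336.5115 ≈ 168.256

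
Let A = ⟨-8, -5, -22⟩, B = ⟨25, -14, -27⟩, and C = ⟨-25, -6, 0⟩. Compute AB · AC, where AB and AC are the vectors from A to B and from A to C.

AB = B − A = (33, -9, -5)
AC = C − A = (-17, -1, 22)
AB · AC = 33·(-17) + (-9)·(-1) + (-5)·22 = -561 + 9 - 110 = -662

-662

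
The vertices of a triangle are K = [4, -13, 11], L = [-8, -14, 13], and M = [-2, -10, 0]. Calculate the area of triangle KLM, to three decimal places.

KL = (-12, -1, 2),  KM = (-6, 3, -11)
i: (-1)·(-11) - 2·3 = 11 - 6 = 5
j: 2·(-6) - (-12)·(-11) = -12 - 132 = -144
k: (-12)·3 - (-1)·(-6) = -36 - 6 = -42
KL × KM = (5, -144, -42)
|KL × KM| = √22525 ≈ 150.0833
area = ½ · 150.0833 ≈ 75.042

75.042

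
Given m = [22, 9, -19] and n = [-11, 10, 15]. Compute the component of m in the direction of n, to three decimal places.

m · n = 22·(-11) + 9·10 + (-19)·15 = -242 + 90 - 285 = -437
|n| = √(121 + 100 + 225) = √446 ≈ 21.1187
comp_n m = -437 / √446 ≈ -20.693

-20.693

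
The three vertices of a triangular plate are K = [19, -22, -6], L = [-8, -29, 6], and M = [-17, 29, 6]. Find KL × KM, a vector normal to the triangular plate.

KL = (-27, -7, 12)
KM = (-36, 51, 12)
i: (-7)·12 - 12·51 = -84 - 612 = -696
j: 12·(-36) - (-27)·12 = -432 - (-324) = -108
k: (-27)·51 - (-7)·(-36) = -1377 - 252 = -1629
KL × KM = (-696, -108, -1629)

(-696, -108, -1629)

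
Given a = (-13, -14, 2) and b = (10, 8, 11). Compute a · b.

-220

a · b = (-13)·10 + (-14)·8 + 2·11 = -130 - 112 + 22 = -220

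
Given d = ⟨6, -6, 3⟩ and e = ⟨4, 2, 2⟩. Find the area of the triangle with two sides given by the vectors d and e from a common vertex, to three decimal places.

20.125

i: (-6)·2 - 3·2 = -12 - 6 = -18
j: 3·4 - 6·2 = 12 - 12 = 0
k: 6·2 - (-6)·4 = 12 - (-24) = 36
d × e = (-18, 0, 36)
|d × e| = √((-18)² + 0² + 36²) = √1620 ≈ 40.2492
area = ½ · 40.2492 ≈ 20.125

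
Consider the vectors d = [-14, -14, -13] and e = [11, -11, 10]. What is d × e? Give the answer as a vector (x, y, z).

(-283, -3, 308)

i: (-14)·10 - (-13)·(-11) = -140 - 143 = -283
j: (-13)·11 - (-14)·10 = -143 - (-140) = -3
k: (-14)·(-11) - (-14)·11 = 154 - (-154) = 308
d × e = (-283, -3, 308)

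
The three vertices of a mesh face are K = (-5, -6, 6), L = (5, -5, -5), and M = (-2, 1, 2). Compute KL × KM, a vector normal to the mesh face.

KL = (10, 1, -11)
KM = (3, 7, -4)
i: 1·(-4) - (-11)·7 = -4 - (-77) = 73
j: (-11)·3 - 10·(-4) = -33 - (-40) = 7
k: 10·7 - 1·3 = 70 - 3 = 67
KL × KM = (73, 7, 67)

(73, 7, 67)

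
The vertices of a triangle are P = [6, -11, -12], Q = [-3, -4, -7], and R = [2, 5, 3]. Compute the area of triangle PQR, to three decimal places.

82.623

PQ = (-9, 7, 5),  PR = (-4, 16, 15)
i: 7·15 - 5·16 = 105 - 80 = 25
j: 5·(-4) - (-9)·15 = -20 - (-135) = 115
k: (-9)·16 - 7·(-4) = -144 - (-28) = -116
PQ × PR = (25, 115, -116)
|PQ × PR| = √27306 ≈ 165.2453
area = ½ · 165.2453 ≈ 82.623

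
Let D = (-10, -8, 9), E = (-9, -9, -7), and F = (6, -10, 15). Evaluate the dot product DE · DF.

DE = E − D = (1, -1, -16)
DF = F − D = (16, -2, 6)
DE · DF = 1·16 + (-1)·(-2) + (-16)·6 = 16 + 2 - 96 = -78

-78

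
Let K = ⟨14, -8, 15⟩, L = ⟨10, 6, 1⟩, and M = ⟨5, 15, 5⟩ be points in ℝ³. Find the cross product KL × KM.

(182, 86, 34)

KL = (-4, 14, -14)
KM = (-9, 23, -10)
i: 14·(-10) - (-14)·23 = -140 - (-322) = 182
j: (-14)·(-9) - (-4)·(-10) = 126 - 40 = 86
k: (-4)·23 - 14·(-9) = -92 - (-126) = 34
KL × KM = (182, 86, 34)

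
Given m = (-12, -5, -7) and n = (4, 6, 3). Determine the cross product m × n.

i: (-5)·3 - (-7)·6 = -15 - (-42) = 27
j: (-7)·4 - (-12)·3 = -28 - (-36) = 8
k: (-12)·6 - (-5)·4 = -72 - (-20) = -52
m × n = (27, 8, -52)

(27, 8, -52)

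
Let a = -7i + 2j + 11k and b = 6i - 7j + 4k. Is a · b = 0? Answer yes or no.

no

a · b = (-7)·6 + 2·(-7) + 11·4 = -42 - 14 + 44 = -12
Nonzero, so the vectors are not orthogonal.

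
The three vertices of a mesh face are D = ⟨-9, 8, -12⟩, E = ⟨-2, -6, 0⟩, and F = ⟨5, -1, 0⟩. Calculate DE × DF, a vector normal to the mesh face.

DE = (7, -14, 12)
DF = (14, -9, 12)
i: (-14)·12 - 12·(-9) = -168 - (-108) = -60
j: 12·14 - 7·12 = 168 - 84 = 84
k: 7·(-9) - (-14)·14 = -63 - (-196) = 133
DE × DF = (-60, 84, 133)

(-60, 84, 133)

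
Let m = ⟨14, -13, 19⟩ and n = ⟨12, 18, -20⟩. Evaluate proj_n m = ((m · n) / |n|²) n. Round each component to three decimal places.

(-6.166, -9.249, 10.276)

m · n = 14·12 + (-13)·18 + 19·(-20) = 168 - 234 - 380 = -446
|n|² = 144 + 324 + 400 = 868
proj_n m = (-446/868) · (12, 18, -20) ≈ (-6.166, -9.249, 10.276)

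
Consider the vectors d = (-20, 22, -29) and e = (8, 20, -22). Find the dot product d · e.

d · e = (-20)·8 + 22·20 + (-29)·(-22) = -160 + 440 + 638 = 918

918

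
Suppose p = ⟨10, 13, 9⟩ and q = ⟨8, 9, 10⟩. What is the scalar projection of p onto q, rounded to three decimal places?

p · q = 10·8 + 13·9 + 9·10 = 80 + 117 + 90 = 287
|q| = √(64 + 81 + 100) = √245 ≈ 15.6525
comp_q p = 287 / √245 ≈ 18.336

18.336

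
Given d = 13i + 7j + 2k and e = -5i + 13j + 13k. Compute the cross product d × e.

i: 7·13 - 2·13 = 91 - 26 = 65
j: 2·(-5) - 13·13 = -10 - 169 = -179
k: 13·13 - 7·(-5) = 169 - (-35) = 204
d × e = (65, -179, 204)

(65, -179, 204)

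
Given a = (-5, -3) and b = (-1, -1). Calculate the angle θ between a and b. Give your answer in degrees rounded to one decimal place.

a · b = (-5)·(-1) + (-3)·(-1) = 5 + 3 = 8
|a|² = 25 + 9 = 34,  |a| = √34 ≈ 5.830952
|b|² = 1 + 1 = 2,  |b| = √2 ≈ 1.414214
cos θ = 8 / (5.830952 · 1.414214) ≈ 0.97014
θ = arccos(0.97014) ≈ 14.0°

14.0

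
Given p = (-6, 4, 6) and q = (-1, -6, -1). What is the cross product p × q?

(32, -12, 40)

i: 4·(-1) - 6·(-6) = -4 - (-36) = 32
j: 6·(-1) - (-6)·(-1) = -6 - 6 = -12
k: (-6)·(-6) - 4·(-1) = 36 - (-4) = 40
p × q = (32, -12, 40)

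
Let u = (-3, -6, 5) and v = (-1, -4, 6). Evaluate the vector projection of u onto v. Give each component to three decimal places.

(-1.075, -4.302, 6.453)

u · v = (-3)·(-1) + (-6)·(-4) + 5·6 = 3 + 24 + 30 = 57
|v|² = 1 + 16 + 36 = 53
proj_v u = (57/53) · (-1, -4, 6) ≈ (-1.075, -4.302, 6.453)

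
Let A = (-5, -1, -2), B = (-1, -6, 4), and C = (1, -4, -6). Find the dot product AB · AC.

AB = B − A = (4, -5, 6)
AC = C − A = (6, -3, -4)
AB · AC = 4·6 + (-5)·(-3) + 6·(-4) = 24 + 15 - 24 = 15

15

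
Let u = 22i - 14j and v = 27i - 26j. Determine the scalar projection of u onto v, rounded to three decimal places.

25.558

u · v = 22·27 + (-14)·(-26) = 594 + 364 = 958
|v| = √(729 + 676) = √1405 ≈ 37.4833
comp_v u = 958 / √1405 ≈ 25.558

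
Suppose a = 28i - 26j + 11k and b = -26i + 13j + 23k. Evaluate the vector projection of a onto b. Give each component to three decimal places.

a · b = 28·(-26) + (-26)·13 + 11·23 = -728 - 338 + 253 = -813
|b|² = 676 + 169 + 529 = 1374
proj_b a = (-813/1374) · (-26, 13, 23) ≈ (15.384, -7.692, -13.609)

(15.384, -7.692, -13.609)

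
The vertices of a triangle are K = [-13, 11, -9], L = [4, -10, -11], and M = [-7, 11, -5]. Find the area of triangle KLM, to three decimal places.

85.633

KL = (17, -21, -2),  KM = (6, 0, 4)
i: (-21)·4 - (-2)·0 = -84 - 0 = -84
j: (-2)·6 - 17·4 = -12 - 68 = -80
k: 17·0 - (-21)·6 = 0 - (-126) = 126
KL × KM = (-84, -80, 126)
|KL × KM| = √29332 ≈ 171.2659
area = ½ · 171.2659 ≈ 85.633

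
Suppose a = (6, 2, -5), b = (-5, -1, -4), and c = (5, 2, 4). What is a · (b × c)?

b × c:
i: (-1)·4 - (-4)·2 = -4 - (-8) = 4
j: (-4)·5 - (-5)·4 = -20 - (-20) = 0
k: (-5)·2 - (-1)·5 = -10 - (-5) = -5
b × c = (4, 0, -5)
a · (b × c) = 6·4 + 2·0 + (-5)·(-5) = 24 + 0 + 25 = 49

49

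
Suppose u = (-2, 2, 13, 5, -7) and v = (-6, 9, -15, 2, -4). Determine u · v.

-127

u · v = (-2)·(-6) + 2·9 + 13·(-15) + 5·2 + (-7)·(-4) = 12 + 18 - 195 + 10 + 28 = -127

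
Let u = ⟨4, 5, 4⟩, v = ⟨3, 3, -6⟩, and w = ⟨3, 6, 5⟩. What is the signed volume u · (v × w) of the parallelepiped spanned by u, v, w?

75

v × w:
i: 3·5 - (-6)·6 = 15 - (-36) = 51
j: (-6)·3 - 3·5 = -18 - 15 = -33
k: 3·6 - 3·3 = 18 - 9 = 9
v × w = (51, -33, 9)
u · (v × w) = 4·51 + 5·(-33) + 4·9 = 204 - 165 + 36 = 75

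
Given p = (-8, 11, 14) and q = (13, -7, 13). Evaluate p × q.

i: 11·13 - 14·(-7) = 143 - (-98) = 241
j: 14·13 - (-8)·13 = 182 - (-104) = 286
k: (-8)·(-7) - 11·13 = 56 - 143 = -87
p × q = (241, 286, -87)

(241, 286, -87)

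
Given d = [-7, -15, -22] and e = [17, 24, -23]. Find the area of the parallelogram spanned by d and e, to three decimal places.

i: (-15)·(-23) - (-22)·24 = 345 - (-528) = 873
j: (-22)·17 - (-7)·(-23) = -374 - 161 = -535
k: (-7)·24 - (-15)·17 = -168 - (-255) = 87
d × e = (873, -535, 87)
|d × e| = √(873² + (-535)² + 87²) = √1055923 ≈ 1027.5811

1027.581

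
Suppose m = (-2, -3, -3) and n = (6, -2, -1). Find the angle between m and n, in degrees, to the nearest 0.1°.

m · n = (-2)·6 + (-3)·(-2) + (-3)·(-1) = -12 + 6 + 3 = -3
|m|² = 4 + 9 + 9 = 22,  |m| = √22 ≈ 4.690416
|n|² = 36 + 4 + 1 = 41,  |n| = √41 ≈ 6.403124
cos θ = -3 / (4.690416 · 6.403124) ≈ -0.09989
θ = arccos(-0.09989) ≈ 95.7°

95.7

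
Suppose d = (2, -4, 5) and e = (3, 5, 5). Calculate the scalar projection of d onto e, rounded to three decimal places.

d · e = 2·3 + (-4)·5 + 5·5 = 6 - 20 + 25 = 11
|e| = √(9 + 25 + 25) = √59 ≈ 7.6811
comp_e d = 11 / √59 ≈ 1.432

1.432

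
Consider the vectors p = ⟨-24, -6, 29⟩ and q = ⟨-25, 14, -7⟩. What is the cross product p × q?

(-364, -893, -486)

i: (-6)·(-7) - 29·14 = 42 - 406 = -364
j: 29·(-25) - (-24)·(-7) = -725 - 168 = -893
k: (-24)·14 - (-6)·(-25) = -336 - 150 = -486
p × q = (-364, -893, -486)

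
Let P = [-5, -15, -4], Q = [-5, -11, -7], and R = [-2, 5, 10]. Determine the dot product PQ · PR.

38

PQ = Q − P = (0, 4, -3)
PR = R − P = (3, 20, 14)
PQ · PR = 0·3 + 4·20 + (-3)·14 = 0 + 80 - 42 = 38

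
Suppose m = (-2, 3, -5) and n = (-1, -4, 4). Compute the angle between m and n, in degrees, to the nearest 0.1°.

147.9

m · n = (-2)·(-1) + 3·(-4) + (-5)·4 = 2 - 12 - 20 = -30
|m|² = 4 + 9 + 25 = 38,  |m| = √38 ≈ 6.164414
|n|² = 1 + 16 + 16 = 33,  |n| = √33 ≈ 5.744563
cos θ = -30 / (6.164414 · 5.744563) ≈ -0.84717
θ = arccos(-0.84717) ≈ 147.9°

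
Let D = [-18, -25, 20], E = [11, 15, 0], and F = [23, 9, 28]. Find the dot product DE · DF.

2389

DE = E − D = (29, 40, -20)
DF = F − D = (41, 34, 8)
DE · DF = 29·41 + 40·34 + (-20)·8 = 1189 + 1360 - 160 = 2389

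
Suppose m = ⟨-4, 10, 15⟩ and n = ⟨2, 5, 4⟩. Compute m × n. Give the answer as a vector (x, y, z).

(-35, 46, -40)

i: 10·4 - 15·5 = 40 - 75 = -35
j: 15·2 - (-4)·4 = 30 - (-16) = 46
k: (-4)·5 - 10·2 = -20 - 20 = -40
m × n = (-35, 46, -40)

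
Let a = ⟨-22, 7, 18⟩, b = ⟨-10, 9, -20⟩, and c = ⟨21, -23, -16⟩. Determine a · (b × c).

b × c:
i: 9·(-16) - (-20)·(-23) = -144 - 460 = -604
j: (-20)·21 - (-10)·(-16) = -420 - 160 = -580
k: (-10)·(-23) - 9·21 = 230 - 189 = 41
b × c = (-604, -580, 41)
a · (b × c) = (-22)·(-604) + 7·(-580) + 18·41 = 13288 - 4060 + 738 = 9966

9966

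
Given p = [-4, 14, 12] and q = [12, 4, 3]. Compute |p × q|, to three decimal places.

i: 14·3 - 12·4 = 42 - 48 = -6
j: 12·12 - (-4)·3 = 144 - (-12) = 156
k: (-4)·4 - 14·12 = -16 - 168 = -184
p × q = (-6, 156, -184)
|p × q| = √((-6)² + 156² + (-184)²) = √58228 ≈ 241.3048

241.305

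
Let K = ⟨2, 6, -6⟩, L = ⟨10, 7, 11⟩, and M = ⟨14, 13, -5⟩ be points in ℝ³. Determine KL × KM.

KL = (8, 1, 17)
KM = (12, 7, 1)
i: 1·1 - 17·7 = 1 - 119 = -118
j: 17·12 - 8·1 = 204 - 8 = 196
k: 8·7 - 1·12 = 56 - 12 = 44
KL × KM = (-118, 196, 44)

(-118, 196, 44)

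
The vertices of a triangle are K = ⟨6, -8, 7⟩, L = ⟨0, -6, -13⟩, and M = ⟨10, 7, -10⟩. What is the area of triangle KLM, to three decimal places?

168.437

KL = (-6, 2, -20),  KM = (4, 15, -17)
i: 2·(-17) - (-20)·15 = -34 - (-300) = 266
j: (-20)·4 - (-6)·(-17) = -80 - 102 = -182
k: (-6)·15 - 2·4 = -90 - 8 = -98
KL × KM = (266, -182, -98)
|KL × KM| = √113484 ≈ 336.8739
area = ½ · 336.8739 ≈ 168.437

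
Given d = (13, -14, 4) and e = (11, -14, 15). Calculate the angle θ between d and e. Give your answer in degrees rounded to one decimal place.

28.6

d · e = 13·11 + (-14)·(-14) + 4·15 = 143 + 196 + 60 = 399
|d|² = 169 + 196 + 16 = 381,  |d| = √381 ≈ 19.519221
|e|² = 121 + 196 + 225 = 542,  |e| = √542 ≈ 23.280893
cos θ = 399 / (19.519221 · 23.280893) ≈ 0.87803
θ = arccos(0.87803) ≈ 28.6°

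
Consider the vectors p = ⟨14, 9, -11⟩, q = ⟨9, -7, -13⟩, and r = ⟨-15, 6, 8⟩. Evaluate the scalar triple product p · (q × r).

q × r:
i: (-7)·8 - (-13)·6 = -56 - (-78) = 22
j: (-13)·(-15) - 9·8 = 195 - 72 = 123
k: 9·6 - (-7)·(-15) = 54 - 105 = -51
q × r = (22, 123, -51)
p · (q × r) = 14·22 + 9·123 + (-11)·(-51) = 308 + 1107 + 561 = 1976

1976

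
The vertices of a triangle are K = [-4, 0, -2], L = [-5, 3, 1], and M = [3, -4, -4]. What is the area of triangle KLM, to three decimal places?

13.096

KL = (-1, 3, 3),  KM = (7, -4, -2)
i: 3·(-2) - 3·(-4) = -6 - (-12) = 6
j: 3·7 - (-1)·(-2) = 21 - 2 = 19
k: (-1)·(-4) - 3·7 = 4 - 21 = -17
KL × KM = (6, 19, -17)
|KL × KM| = √686 ≈ 26.1916
area = ½ · 26.1916 ≈ 13.096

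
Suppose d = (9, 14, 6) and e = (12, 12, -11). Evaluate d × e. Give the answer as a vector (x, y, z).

(-226, 171, -60)

i: 14·(-11) - 6·12 = -154 - 72 = -226
j: 6·12 - 9·(-11) = 72 - (-99) = 171
k: 9·12 - 14·12 = 108 - 168 = -60
d × e = (-226, 171, -60)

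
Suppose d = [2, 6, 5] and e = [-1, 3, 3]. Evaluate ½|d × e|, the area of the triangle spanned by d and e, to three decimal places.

i: 6·3 - 5·3 = 18 - 15 = 3
j: 5·(-1) - 2·3 = -5 - 6 = -11
k: 2·3 - 6·(-1) = 6 - (-6) = 12
d × e = (3, -11, 12)
|d × e| = √(3² + (-11)² + 12²) = √274 ≈ 16.5529
area = ½ · 16.5529 ≈ 8.276

8.276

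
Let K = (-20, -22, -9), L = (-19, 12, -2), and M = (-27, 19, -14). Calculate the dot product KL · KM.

KL = L − K = (1, 34, 7)
KM = M − K = (-7, 41, -5)
KL · KM = 1·(-7) + 34·41 + 7·(-5) = -7 + 1394 - 35 = 1352

1352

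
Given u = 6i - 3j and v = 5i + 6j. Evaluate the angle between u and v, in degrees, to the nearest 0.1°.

76.8

u · v = 6·5 + (-3)·6 = 30 - 18 = 12
|u|² = 36 + 9 = 45,  |u| = √45 ≈ 6.708204
|v|² = 25 + 36 = 61,  |v| = √61 ≈ 7.810250
cos θ = 12 / (6.708204 · 7.810250) ≈ 0.22904
θ = arccos(0.22904) ≈ 76.8°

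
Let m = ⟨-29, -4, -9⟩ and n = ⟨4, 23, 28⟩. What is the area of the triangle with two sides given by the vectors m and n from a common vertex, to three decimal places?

508.675

i: (-4)·28 - (-9)·23 = -112 - (-207) = 95
j: (-9)·4 - (-29)·28 = -36 - (-812) = 776
k: (-29)·23 - (-4)·4 = -667 - (-16) = -651
m × n = (95, 776, -651)
|m × n| = √(95² + 776² + (-651)²) = √1035002 ≈ 1017.3505
area = ½ · 1017.3505 ≈ 508.675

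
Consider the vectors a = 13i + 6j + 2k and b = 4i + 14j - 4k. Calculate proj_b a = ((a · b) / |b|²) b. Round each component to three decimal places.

a · b = 13·4 + 6·14 + 2·(-4) = 52 + 84 - 8 = 128
|b|² = 16 + 196 + 16 = 228
proj_b a = (128/228) · (4, 14, -4) ≈ (2.246, 7.860, -2.246)

(2.246, 7.860, -2.246)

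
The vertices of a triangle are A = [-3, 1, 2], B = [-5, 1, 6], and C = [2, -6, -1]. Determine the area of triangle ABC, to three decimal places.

17.146

AB = (-2, 0, 4),  AC = (5, -7, -3)
i: 0·(-3) - 4·(-7) = 0 - (-28) = 28
j: 4·5 - (-2)·(-3) = 20 - 6 = 14
k: (-2)·(-7) - 0·5 = 14 - 0 = 14
AB × AC = (28, 14, 14)
|AB × AC| = √1176 ≈ 34.2929
area = ½ · 34.2929 ≈ 17.146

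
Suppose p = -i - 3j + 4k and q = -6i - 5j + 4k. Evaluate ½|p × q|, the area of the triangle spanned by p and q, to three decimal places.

12.580

i: (-3)·4 - 4·(-5) = -12 - (-20) = 8
j: 4·(-6) - (-1)·4 = -24 - (-4) = -20
k: (-1)·(-5) - (-3)·(-6) = 5 - 18 = -13
p × q = (8, -20, -13)
|p × q| = √(8² + (-20)² + (-13)²) = √633 ≈ 25.1595
area = ½ · 25.1595 ≈ 12.580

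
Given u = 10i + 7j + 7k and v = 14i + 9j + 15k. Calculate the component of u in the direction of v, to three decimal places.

u · v = 10·14 + 7·9 + 7·15 = 140 + 63 + 105 = 308
|v| = √(196 + 81 + 225) = √502 ≈ 22.4054
comp_v u = 308 / √502 ≈ 13.747

13.747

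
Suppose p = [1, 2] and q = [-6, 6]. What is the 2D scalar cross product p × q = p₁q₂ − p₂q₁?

1·6 - 2·(-6) = 6 - (-12) = 18

18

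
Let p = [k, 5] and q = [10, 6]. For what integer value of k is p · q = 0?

p · q = k·10 + 5·6 = 30 + 10k
Set equal to 0: 10k = -30, so k = -3.

-3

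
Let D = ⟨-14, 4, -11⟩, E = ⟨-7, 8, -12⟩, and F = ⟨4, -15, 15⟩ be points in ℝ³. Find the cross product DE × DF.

DE = (7, 4, -1)
DF = (18, -19, 26)
i: 4·26 - (-1)·(-19) = 104 - 19 = 85
j: (-1)·18 - 7·26 = -18 - 182 = -200
k: 7·(-19) - 4·18 = -133 - 72 = -205
DE × DF = (85, -200, -205)

(85, -200, -205)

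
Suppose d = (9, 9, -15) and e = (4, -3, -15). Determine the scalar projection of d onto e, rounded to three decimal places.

d · e = 9·4 + 9·(-3) + (-15)·(-15) = 36 - 27 + 225 = 234
|e| = √(16 + 9 + 225) = √250 ≈ 15.8114
comp_e d = 234 / √250 ≈ 14.799

14.799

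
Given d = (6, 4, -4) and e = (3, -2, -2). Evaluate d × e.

(-16, 0, -24)

i: 4·(-2) - (-4)·(-2) = -8 - 8 = -16
j: (-4)·3 - 6·(-2) = -12 - (-12) = 0
k: 6·(-2) - 4·3 = -12 - 12 = -24
d × e = (-16, 0, -24)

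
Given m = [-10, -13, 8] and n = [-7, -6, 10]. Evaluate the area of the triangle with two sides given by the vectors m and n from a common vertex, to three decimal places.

49.043

i: (-13)·10 - 8·(-6) = -130 - (-48) = -82
j: 8·(-7) - (-10)·10 = -56 - (-100) = 44
k: (-10)·(-6) - (-13)·(-7) = 60 - 91 = -31
m × n = (-82, 44, -31)
|m × n| = √((-82)² + 44² + (-31)²) = √9621 ≈ 98.0867
area = ½ · 98.0867 ≈ 49.043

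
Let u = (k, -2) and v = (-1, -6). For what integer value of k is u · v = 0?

12

u · v = k·(-1) + (-2)·(-6) = 12 - 1k
Set equal to 0: -1k = -12, so k = 12.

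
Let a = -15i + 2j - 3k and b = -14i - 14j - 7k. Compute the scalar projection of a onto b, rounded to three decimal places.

9.667

a · b = (-15)·(-14) + 2·(-14) + (-3)·(-7) = 210 - 28 + 21 = 203
|b| = √(196 + 196 + 49) = √441 ≈ 21.0000
comp_b a = 203 / √441 ≈ 9.667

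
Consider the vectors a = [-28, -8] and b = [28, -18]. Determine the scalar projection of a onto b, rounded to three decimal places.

a · b = (-28)·28 + (-8)·(-18) = -784 + 144 = -640
|b| = √(784 + 324) = √1108 ≈ 33.2866
comp_b a = -640 / √1108 ≈ -19.227

-19.227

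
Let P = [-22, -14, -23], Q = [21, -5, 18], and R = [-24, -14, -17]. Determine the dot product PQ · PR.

160

PQ = Q − P = (43, 9, 41)
PR = R − P = (-2, 0, 6)
PQ · PR = 43·(-2) + 9·0 + 41·6 = -86 + 0 + 246 = 160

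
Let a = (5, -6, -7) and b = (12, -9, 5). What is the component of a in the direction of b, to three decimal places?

4.996

a · b = 5·12 + (-6)·(-9) + (-7)·5 = 60 + 54 - 35 = 79
|b| = √(144 + 81 + 25) = √250 ≈ 15.8114
comp_b a = 79 / √250 ≈ 4.996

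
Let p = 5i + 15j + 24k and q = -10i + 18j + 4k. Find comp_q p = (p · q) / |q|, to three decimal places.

p · q = 5·(-10) + 15·18 + 24·4 = -50 + 270 + 96 = 316
|q| = √(100 + 324 + 16) = √440 ≈ 20.9762
comp_q p = 316 / √440 ≈ 15.065

15.065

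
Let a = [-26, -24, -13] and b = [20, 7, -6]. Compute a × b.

(235, -416, 298)

i: (-24)·(-6) - (-13)·7 = 144 - (-91) = 235
j: (-13)·20 - (-26)·(-6) = -260 - 156 = -416
k: (-26)·7 - (-24)·20 = -182 - (-480) = 298
a × b = (235, -416, 298)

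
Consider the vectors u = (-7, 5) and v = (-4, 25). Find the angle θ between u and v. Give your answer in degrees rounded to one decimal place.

u · v = (-7)·(-4) + 5·25 = 28 + 125 = 153
|u|² = 49 + 25 = 74,  |u| = √74 ≈ 8.602325
|v|² = 16 + 625 = 641,  |v| = √641 ≈ 25.317978
cos θ = 153 / (8.602325 · 25.317978) ≈ 0.70250
θ = arccos(0.70250) ≈ 45.4°

45.4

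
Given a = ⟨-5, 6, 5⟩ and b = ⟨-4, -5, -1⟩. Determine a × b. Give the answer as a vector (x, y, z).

(19, -25, 49)

i: 6·(-1) - 5·(-5) = -6 - (-25) = 19
j: 5·(-4) - (-5)·(-1) = -20 - 5 = -25
k: (-5)·(-5) - 6·(-4) = 25 - (-24) = 49
a × b = (19, -25, 49)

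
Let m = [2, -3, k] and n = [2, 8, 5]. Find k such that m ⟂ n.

4

m · n = 2·2 + (-3)·8 + k·5 = -20 + 5k
Set equal to 0: 5k = 20, so k = 4.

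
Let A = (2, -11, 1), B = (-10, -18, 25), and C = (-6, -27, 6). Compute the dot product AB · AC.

AB = B − A = (-12, -7, 24)
AC = C − A = (-8, -16, 5)
AB · AC = (-12)·(-8) + (-7)·(-16) + 24·5 = 96 + 112 + 120 = 328

328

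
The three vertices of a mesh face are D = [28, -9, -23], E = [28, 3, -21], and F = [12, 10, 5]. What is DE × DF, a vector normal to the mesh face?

(298, -32, 192)

DE = (0, 12, 2)
DF = (-16, 19, 28)
i: 12·28 - 2·19 = 336 - 38 = 298
j: 2·(-16) - 0·28 = -32 - 0 = -32
k: 0·19 - 12·(-16) = 0 - (-192) = 192
DE × DF = (298, -32, 192)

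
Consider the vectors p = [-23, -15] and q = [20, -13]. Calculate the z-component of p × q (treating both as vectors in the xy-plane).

599

(-23)·(-13) - (-15)·20 = 299 - (-300) = 599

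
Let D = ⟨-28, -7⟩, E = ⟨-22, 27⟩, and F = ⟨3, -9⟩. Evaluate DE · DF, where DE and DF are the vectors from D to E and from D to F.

DE = E − D = (6, 34)
DF = F − D = (31, -2)
DE · DF = 6·31 + 34·(-2) = 186 - 68 = 118

118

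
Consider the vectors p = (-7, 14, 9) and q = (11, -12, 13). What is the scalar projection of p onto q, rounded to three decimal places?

p · q = (-7)·11 + 14·(-12) + 9·13 = -77 - 168 + 117 = -128
|q| = √(121 + 144 + 169) = √434 ≈ 20.8327
comp_q p = -128 / √434 ≈ -6.144

-6.144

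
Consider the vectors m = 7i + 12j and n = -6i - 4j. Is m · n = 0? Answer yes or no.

no

m · n = 7·(-6) + 12·(-4) = -42 - 48 = -90
Nonzero, so the vectors are not orthogonal.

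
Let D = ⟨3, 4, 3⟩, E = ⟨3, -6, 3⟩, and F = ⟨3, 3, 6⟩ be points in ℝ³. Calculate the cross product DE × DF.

(-30, 0, 0)

DE = (0, -10, 0)
DF = (0, -1, 3)
i: (-10)·3 - 0·(-1) = -30 - 0 = -30
j: 0·0 - 0·3 = 0 - 0 = 0
k: 0·(-1) - (-10)·0 = 0 - 0 = 0
DE × DF = (-30, 0, 0)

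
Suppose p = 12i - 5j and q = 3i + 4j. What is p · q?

16

p · q = 12·3 + (-5)·4 = 36 - 20 = 16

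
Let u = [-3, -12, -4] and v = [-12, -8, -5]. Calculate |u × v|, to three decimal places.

i: (-12)·(-5) - (-4)·(-8) = 60 - 32 = 28
j: (-4)·(-12) - (-3)·(-5) = 48 - 15 = 33
k: (-3)·(-8) - (-12)·(-12) = 24 - 144 = -120
u × v = (28, 33, -120)
|u × v| = √(28² + 33² + (-120)²) = √16273 ≈ 127.5657

127.566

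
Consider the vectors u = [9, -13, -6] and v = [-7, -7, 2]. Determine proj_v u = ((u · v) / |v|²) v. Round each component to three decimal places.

u · v = 9·(-7) + (-13)·(-7) + (-6)·2 = -63 + 91 - 12 = 16
|v|² = 49 + 49 + 4 = 102
proj_v u = (16/102) · (-7, -7, 2) ≈ (-1.098, -1.098, 0.314)

(-1.098, -1.098, 0.314)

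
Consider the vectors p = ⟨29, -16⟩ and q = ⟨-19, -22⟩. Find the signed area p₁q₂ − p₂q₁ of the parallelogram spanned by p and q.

29·(-22) - (-16)·(-19) = -638 - 304 = -942

-942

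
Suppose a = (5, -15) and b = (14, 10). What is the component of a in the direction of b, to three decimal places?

a · b = 5·14 + (-15)·10 = 70 - 150 = -80
|b| = √(196 + 100) = √296 ≈ 17.2047
comp_b a = -80 / √296 ≈ -4.650

-4.650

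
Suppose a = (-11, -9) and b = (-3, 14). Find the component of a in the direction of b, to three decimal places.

a · b = (-11)·(-3) + (-9)·14 = 33 - 126 = -93
|b| = √(9 + 196) = √205 ≈ 14.3178
comp_b a = -93 / √205 ≈ -6.495

-6.495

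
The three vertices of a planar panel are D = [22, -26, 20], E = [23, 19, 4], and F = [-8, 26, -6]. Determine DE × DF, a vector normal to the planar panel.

DE = (1, 45, -16)
DF = (-30, 52, -26)
i: 45·(-26) - (-16)·52 = -1170 - (-832) = -338
j: (-16)·(-30) - 1·(-26) = 480 - (-26) = 506
k: 1·52 - 45·(-30) = 52 - (-1350) = 1402
DE × DF = (-338, 506, 1402)

(-338, 506, 1402)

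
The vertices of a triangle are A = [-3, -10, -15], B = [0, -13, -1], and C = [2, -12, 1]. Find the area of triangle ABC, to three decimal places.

15.532

AB = (3, -3, 14),  AC = (5, -2, 16)
i: (-3)·16 - 14·(-2) = -48 - (-28) = -20
j: 14·5 - 3·16 = 70 - 48 = 22
k: 3·(-2) - (-3)·5 = -6 - (-15) = 9
AB × AC = (-20, 22, 9)
|AB × AC| = √965 ≈ 31.0644
area = ½ · 31.0644 ≈ 15.532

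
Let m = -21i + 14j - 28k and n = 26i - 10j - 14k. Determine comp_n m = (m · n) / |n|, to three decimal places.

m · n = (-21)·26 + 14·(-10) + (-28)·(-14) = -546 - 140 + 392 = -294
|n| = √(676 + 100 + 196) = √972 ≈ 31.1769
comp_n m = -294 / √972 ≈ -9.430

-9.430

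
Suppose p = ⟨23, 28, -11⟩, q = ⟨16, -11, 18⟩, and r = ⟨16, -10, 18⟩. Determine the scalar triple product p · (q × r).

-590

q × r:
i: (-11)·18 - 18·(-10) = -198 - (-180) = -18
j: 18·16 - 16·18 = 288 - 288 = 0
k: 16·(-10) - (-11)·16 = -160 - (-176) = 16
q × r = (-18, 0, 16)
p · (q × r) = 23·(-18) + 28·0 + (-11)·16 = -414 + 0 - 176 = -590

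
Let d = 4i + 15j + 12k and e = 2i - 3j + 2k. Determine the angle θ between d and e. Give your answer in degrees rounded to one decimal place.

d · e = 4·2 + 15·(-3) + 12·2 = 8 - 45 + 24 = -13
|d|² = 16 + 225 + 144 = 385,  |d| = √385 ≈ 19.621417
|e|² = 4 + 9 + 4 = 17,  |e| = √17 ≈ 4.123106
cos θ = -13 / (19.621417 · 4.123106) ≈ -0.16069
θ = arccos(-0.16069) ≈ 99.2°

99.2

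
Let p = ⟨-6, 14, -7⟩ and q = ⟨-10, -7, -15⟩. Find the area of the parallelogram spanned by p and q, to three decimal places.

i: 14·(-15) - (-7)·(-7) = -210 - 49 = -259
j: (-7)·(-10) - (-6)·(-15) = 70 - 90 = -20
k: (-6)·(-7) - 14·(-10) = 42 - (-140) = 182
p × q = (-259, -20, 182)
|p × q| = √((-259)² + (-20)² + 182²) = √100605 ≈ 317.1829

317.183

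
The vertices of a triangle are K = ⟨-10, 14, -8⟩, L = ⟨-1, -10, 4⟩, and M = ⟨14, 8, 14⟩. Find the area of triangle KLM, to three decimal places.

KL = (9, -24, 12),  KM = (24, -6, 22)
i: (-24)·22 - 12·(-6) = -528 - (-72) = -456
j: 12·24 - 9·22 = 288 - 198 = 90
k: 9·(-6) - (-24)·24 = -54 - (-576) = 522
KL × KM = (-456, 90, 522)
|KL × KM| = √488520 ≈ 698.9421
area = ½ · 698.9421 ≈ 349.471

349.471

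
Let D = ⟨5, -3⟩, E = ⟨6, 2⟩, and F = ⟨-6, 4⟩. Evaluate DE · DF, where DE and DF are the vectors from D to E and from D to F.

24

DE = E − D = (1, 5)
DF = F − D = (-11, 7)
DE · DF = 1·(-11) + 5·7 = -11 + 35 = 24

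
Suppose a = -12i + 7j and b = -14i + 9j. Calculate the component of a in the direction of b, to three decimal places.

a · b = (-12)·(-14) + 7·9 = 168 + 63 = 231
|b| = √(196 + 81) = √277 ≈ 16.6433
comp_b a = 231 / √277 ≈ 13.879

13.879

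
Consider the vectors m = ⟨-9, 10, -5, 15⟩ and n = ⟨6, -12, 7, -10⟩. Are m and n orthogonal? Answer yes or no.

m · n = (-9)·6 + 10·(-12) + (-5)·7 + 15·(-10) = -54 - 120 - 35 - 150 = -359
Nonzero, so the vectors are not orthogonal.

no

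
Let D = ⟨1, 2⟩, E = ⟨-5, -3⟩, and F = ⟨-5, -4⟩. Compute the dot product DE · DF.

DE = E − D = (-6, -5)
DF = F − D = (-6, -6)
DE · DF = (-6)·(-6) + (-5)·(-6) = 36 + 30 = 66

66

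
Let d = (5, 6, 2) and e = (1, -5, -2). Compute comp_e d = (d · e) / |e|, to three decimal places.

-5.295

d · e = 5·1 + 6·(-5) + 2·(-2) = 5 - 30 - 4 = -29
|e| = √(1 + 25 + 4) = √30 ≈ 5.4772
comp_e d = -29 / √30 ≈ -5.295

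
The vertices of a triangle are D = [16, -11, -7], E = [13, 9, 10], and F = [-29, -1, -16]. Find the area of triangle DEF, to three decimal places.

613.731

DE = (-3, 20, 17),  DF = (-45, 10, -9)
i: 20·(-9) - 17·10 = -180 - 170 = -350
j: 17·(-45) - (-3)·(-9) = -765 - 27 = -792
k: (-3)·10 - 20·(-45) = -30 - (-900) = 870
DE × DF = (-350, -792, 870)
|DE × DF| = √1506664 ≈ 1227.4624
area = ½ · 1227.4624 ≈ 613.731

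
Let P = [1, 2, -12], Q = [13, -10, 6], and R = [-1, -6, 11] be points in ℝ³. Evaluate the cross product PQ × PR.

PQ = (12, -12, 18)
PR = (-2, -8, 23)
i: (-12)·23 - 18·(-8) = -276 - (-144) = -132
j: 18·(-2) - 12·23 = -36 - 276 = -312
k: 12·(-8) - (-12)·(-2) = -96 - 24 = -120
PQ × PR = (-132, -312, -120)

(-132, -312, -120)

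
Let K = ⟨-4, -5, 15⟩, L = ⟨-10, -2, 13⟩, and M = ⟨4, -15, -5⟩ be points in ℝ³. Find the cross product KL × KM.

KL = (-6, 3, -2)
KM = (8, -10, -20)
i: 3·(-20) - (-2)·(-10) = -60 - 20 = -80
j: (-2)·8 - (-6)·(-20) = -16 - 120 = -136
k: (-6)·(-10) - 3·8 = 60 - 24 = 36
KL × KM = (-80, -136, 36)

(-80, -136, 36)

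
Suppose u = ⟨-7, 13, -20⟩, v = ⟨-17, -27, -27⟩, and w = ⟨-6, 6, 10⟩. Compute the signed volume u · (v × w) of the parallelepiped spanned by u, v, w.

v × w:
i: (-27)·10 - (-27)·6 = -270 - (-162) = -108
j: (-27)·(-6) - (-17)·10 = 162 - (-170) = 332
k: (-17)·6 - (-27)·(-6) = -102 - 162 = -264
v × w = (-108, 332, -264)
u · (v × w) = (-7)·(-108) + 13·332 + (-20)·(-264) = 756 + 4316 + 5280 = 10352

10352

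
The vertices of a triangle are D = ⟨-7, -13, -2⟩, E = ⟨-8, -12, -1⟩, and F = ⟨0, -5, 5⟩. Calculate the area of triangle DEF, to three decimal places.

DE = (-1, 1, 1),  DF = (7, 8, 7)
i: 1·7 - 1·8 = 7 - 8 = -1
j: 1·7 - (-1)·7 = 7 - (-7) = 14
k: (-1)·8 - 1·7 = -8 - 7 = -15
DE × DF = (-1, 14, -15)
|DE × DF| = √422 ≈ 20.5426
area = ½ · 20.5426 ≈ 10.271

10.271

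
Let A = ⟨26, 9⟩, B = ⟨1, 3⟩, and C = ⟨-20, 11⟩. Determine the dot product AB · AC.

1138

AB = B − A = (-25, -6)
AC = C − A = (-46, 2)
AB · AC = (-25)·(-46) + (-6)·2 = 1150 - 12 = 1138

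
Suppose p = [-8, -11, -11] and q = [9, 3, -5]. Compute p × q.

(88, -139, 75)

i: (-11)·(-5) - (-11)·3 = 55 - (-33) = 88
j: (-11)·9 - (-8)·(-5) = -99 - 40 = -139
k: (-8)·3 - (-11)·9 = -24 - (-99) = 75
p × q = (88, -139, 75)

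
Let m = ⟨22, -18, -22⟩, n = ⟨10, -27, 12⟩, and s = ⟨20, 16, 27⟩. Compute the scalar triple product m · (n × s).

n × s:
i: (-27)·27 - 12·16 = -729 - 192 = -921
j: 12·20 - 10·27 = 240 - 270 = -30
k: 10·16 - (-27)·20 = 160 - (-540) = 700
n × s = (-921, -30, 700)
m · (n × s) = 22·(-921) + (-18)·(-30) + (-22)·700 = -20262 + 540 - 15400 = -35122

-35122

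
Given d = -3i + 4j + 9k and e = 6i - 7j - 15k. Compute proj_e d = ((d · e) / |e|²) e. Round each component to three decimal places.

d · e = (-3)·6 + 4·(-7) + 9·(-15) = -18 - 28 - 135 = -181
|e|² = 36 + 49 + 225 = 310
proj_e d = (-181/310) · (6, -7, -15) ≈ (-3.503, 4.087, 8.758)

(-3.503, 4.087, 8.758)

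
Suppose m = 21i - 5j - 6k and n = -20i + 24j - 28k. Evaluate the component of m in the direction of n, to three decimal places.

-8.867

m · n = 21·(-20) + (-5)·24 + (-6)·(-28) = -420 - 120 + 168 = -372
|n| = √(400 + 576 + 784) = √1760 ≈ 41.9524
comp_n m = -372 / √1760 ≈ -8.867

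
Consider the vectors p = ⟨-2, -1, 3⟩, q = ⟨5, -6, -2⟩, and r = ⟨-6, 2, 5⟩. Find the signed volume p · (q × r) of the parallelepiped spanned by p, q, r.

q × r:
i: (-6)·5 - (-2)·2 = -30 - (-4) = -26
j: (-2)·(-6) - 5·5 = 12 - 25 = -13
k: 5·2 - (-6)·(-6) = 10 - 36 = -26
q × r = (-26, -13, -26)
p · (q × r) = (-2)·(-26) + (-1)·(-13) + 3·(-26) = 52 + 13 - 78 = -13

-13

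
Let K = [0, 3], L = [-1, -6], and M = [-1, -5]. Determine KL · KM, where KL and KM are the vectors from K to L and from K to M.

73

KL = L − K = (-1, -9)
KM = M − K = (-1, -8)
KL · KM = (-1)·(-1) + (-9)·(-8) = 1 + 72 = 73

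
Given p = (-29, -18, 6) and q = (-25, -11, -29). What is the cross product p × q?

i: (-18)·(-29) - 6·(-11) = 522 - (-66) = 588
j: 6·(-25) - (-29)·(-29) = -150 - 841 = -991
k: (-29)·(-11) - (-18)·(-25) = 319 - 450 = -131
p × q = (588, -991, -131)

(588, -991, -131)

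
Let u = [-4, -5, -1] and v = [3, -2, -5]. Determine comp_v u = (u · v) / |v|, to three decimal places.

0.487

u · v = (-4)·3 + (-5)·(-2) + (-1)·(-5) = -12 + 10 + 5 = 3
|v| = √(9 + 4 + 25) = √38 ≈ 6.1644
comp_v u = 3 / √38 ≈ 0.487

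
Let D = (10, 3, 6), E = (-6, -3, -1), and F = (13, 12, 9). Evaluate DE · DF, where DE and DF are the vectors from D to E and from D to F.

-123

DE = E − D = (-16, -6, -7)
DF = F − D = (3, 9, 3)
DE · DF = (-16)·3 + (-6)·9 + (-7)·3 = -48 - 54 - 21 = -123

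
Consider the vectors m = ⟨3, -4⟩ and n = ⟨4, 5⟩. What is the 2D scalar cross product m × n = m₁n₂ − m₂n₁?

31

3·5 - (-4)·4 = 15 - (-16) = 31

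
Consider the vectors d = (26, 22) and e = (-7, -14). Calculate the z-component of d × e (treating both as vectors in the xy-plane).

26·(-14) - 22·(-7) = -364 - (-154) = -210

-210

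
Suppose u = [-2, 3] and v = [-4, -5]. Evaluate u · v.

-7

u · v = (-2)·(-4) + 3·(-5) = 8 - 15 = -7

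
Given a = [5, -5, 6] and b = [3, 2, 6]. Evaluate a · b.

a · b = 5·3 + (-5)·2 + 6·6 = 15 - 10 + 36 = 41

41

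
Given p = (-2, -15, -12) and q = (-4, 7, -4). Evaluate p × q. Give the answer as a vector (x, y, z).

(144, 40, -74)

i: (-15)·(-4) - (-12)·7 = 60 - (-84) = 144
j: (-12)·(-4) - (-2)·(-4) = 48 - 8 = 40
k: (-2)·7 - (-15)·(-4) = -14 - 60 = -74
p × q = (144, 40, -74)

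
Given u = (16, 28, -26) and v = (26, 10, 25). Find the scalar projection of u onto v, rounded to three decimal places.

u · v = 16·26 + 28·10 + (-26)·25 = 416 + 280 - 650 = 46
|v| = √(676 + 100 + 625) = √1401 ≈ 37.4299
comp_v u = 46 / √1401 ≈ 1.229

1.229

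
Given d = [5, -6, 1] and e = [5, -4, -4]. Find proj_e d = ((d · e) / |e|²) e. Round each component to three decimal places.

d · e = 5·5 + (-6)·(-4) + 1·(-4) = 25 + 24 - 4 = 45
|e|² = 25 + 16 + 16 = 57
proj_e d = (45/57) · (5, -4, -4) ≈ (3.947, -3.158, -3.158)

(3.947, -3.158, -3.158)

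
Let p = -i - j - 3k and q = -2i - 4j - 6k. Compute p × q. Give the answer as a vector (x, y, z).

(-6, 0, 2)

i: (-1)·(-6) - (-3)·(-4) = 6 - 12 = -6
j: (-3)·(-2) - (-1)·(-6) = 6 - 6 = 0
k: (-1)·(-4) - (-1)·(-2) = 4 - 2 = 2
p × q = (-6, 0, 2)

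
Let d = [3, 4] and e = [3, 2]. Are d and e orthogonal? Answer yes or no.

no

d · e = 3·3 + 4·2 = 9 + 8 = 17
Nonzero, so the vectors are not orthogonal.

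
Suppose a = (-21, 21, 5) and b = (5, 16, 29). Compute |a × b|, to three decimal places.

i: 21·29 - 5·16 = 609 - 80 = 529
j: 5·5 - (-21)·29 = 25 - (-609) = 634
k: (-21)·16 - 21·5 = -336 - 105 = -441
a × b = (529, 634, -441)
|a × b| = √(529² + 634² + (-441)²) = √876278 ≈ 936.0972

936.097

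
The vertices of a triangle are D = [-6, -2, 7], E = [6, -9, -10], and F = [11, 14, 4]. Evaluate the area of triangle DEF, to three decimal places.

248.284

DE = (12, -7, -17),  DF = (17, 16, -3)
i: (-7)·(-3) - (-17)·16 = 21 - (-272) = 293
j: (-17)·17 - 12·(-3) = -289 - (-36) = -253
k: 12·16 - (-7)·17 = 192 - (-119) = 311
DE × DF = (293, -253, 311)
|DE × DF| = √246579 ≈ 496.5672
area = ½ · 496.5672 ≈ 248.284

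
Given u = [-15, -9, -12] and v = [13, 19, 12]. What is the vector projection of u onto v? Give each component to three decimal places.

(-9.837, -14.377, -9.080)

u · v = (-15)·13 + (-9)·19 + (-12)·12 = -195 - 171 - 144 = -510
|v|² = 169 + 361 + 144 = 674
proj_v u = (-510/674) · (13, 19, 12) ≈ (-9.837, -14.377, -9.080)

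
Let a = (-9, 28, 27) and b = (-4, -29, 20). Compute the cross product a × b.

i: 28·20 - 27·(-29) = 560 - (-783) = 1343
j: 27·(-4) - (-9)·20 = -108 - (-180) = 72
k: (-9)·(-29) - 28·(-4) = 261 - (-112) = 373
a × b = (1343, 72, 373)

(1343, 72, 373)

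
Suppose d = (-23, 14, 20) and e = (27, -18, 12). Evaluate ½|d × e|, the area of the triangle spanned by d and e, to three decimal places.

486.296

i: 14·12 - 20·(-18) = 168 - (-360) = 528
j: 20·27 - (-23)·12 = 540 - (-276) = 816
k: (-23)·(-18) - 14·27 = 414 - 378 = 36
d × e = (528, 816, 36)
|d × e| = √(528² + 816² + 36²) = √945936 ≈ 972.5924
area = ½ · 972.5924 ≈ 486.296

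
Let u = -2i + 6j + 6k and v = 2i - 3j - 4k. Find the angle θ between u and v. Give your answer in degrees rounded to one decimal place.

u · v = (-2)·2 + 6·(-3) + 6·(-4) = -4 - 18 - 24 = -46
|u|² = 4 + 36 + 36 = 76,  |u| = √76 ≈ 8.717798
|v|² = 4 + 9 + 16 = 29,  |v| = √29 ≈ 5.385165
cos θ = -46 / (8.717798 · 5.385165) ≈ -0.97983
θ = arccos(-0.97983) ≈ 168.5°

168.5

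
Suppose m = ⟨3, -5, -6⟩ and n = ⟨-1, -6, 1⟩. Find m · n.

21

m · n = 3·(-1) + (-5)·(-6) + (-6)·1 = -3 + 30 - 6 = 21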